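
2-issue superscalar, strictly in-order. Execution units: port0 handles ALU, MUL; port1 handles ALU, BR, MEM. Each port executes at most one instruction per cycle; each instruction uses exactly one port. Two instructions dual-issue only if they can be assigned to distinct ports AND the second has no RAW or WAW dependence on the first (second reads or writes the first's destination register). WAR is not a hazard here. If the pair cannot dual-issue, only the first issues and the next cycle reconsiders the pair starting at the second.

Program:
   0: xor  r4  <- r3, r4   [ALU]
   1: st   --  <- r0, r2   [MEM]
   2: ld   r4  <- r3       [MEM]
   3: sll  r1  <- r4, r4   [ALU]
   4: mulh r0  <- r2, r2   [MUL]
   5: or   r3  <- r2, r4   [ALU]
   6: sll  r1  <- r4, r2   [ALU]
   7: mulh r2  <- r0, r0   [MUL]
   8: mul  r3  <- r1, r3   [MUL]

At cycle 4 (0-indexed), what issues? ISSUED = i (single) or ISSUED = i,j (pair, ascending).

ISSUED = 7

  cy0 -> i0,i1 (xor+st) dual
  cy1 -> i2 (ld) RAW r4
  cy2 -> i3,i4 (sll+mulh) dual
  cy3 -> i5,i6 (or+sll) dual
  cy4 -> i7 (mulh) no-port MUL/MUL
  cy5 -> i8 (mul) tail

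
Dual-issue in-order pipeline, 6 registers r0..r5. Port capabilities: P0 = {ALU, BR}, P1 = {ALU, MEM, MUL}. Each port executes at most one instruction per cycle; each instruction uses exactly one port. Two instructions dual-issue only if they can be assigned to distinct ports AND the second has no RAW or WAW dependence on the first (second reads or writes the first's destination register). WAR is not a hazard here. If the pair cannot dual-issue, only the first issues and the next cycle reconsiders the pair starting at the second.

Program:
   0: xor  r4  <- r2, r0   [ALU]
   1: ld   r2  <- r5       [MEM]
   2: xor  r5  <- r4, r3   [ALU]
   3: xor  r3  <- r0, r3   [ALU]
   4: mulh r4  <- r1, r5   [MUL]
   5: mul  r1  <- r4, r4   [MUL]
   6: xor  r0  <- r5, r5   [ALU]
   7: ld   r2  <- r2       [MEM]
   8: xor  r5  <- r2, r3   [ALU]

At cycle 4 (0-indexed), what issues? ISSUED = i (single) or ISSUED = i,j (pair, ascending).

c0: i0&i1 xor.ALU;ld.MEM  2-wide
c1: i2&i3 xor.ALU;xor.ALU  2-wide
c2: i4 mulh.MUL  no-port MUL/MUL
c3: i5&i6 mul.MUL;xor.ALU  2-wide
c4: i7 ld.MEM  RAW r2
c5: i8 xor.ALU  tail

ISSUED = 7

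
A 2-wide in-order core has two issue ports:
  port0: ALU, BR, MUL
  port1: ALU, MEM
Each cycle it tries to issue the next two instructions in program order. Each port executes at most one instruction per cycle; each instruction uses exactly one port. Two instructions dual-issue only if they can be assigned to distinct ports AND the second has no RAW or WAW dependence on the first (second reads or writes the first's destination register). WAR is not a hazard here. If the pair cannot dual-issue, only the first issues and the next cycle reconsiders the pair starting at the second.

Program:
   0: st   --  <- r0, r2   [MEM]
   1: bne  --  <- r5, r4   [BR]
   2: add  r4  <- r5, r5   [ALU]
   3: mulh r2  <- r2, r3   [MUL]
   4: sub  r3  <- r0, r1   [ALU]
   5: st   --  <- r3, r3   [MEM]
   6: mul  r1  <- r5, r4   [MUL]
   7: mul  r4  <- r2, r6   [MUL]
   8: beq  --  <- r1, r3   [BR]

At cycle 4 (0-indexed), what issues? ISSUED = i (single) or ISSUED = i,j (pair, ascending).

t=0 i0,i1:st.MEM/bne.BR ; pair
t=1 i2,i3:add.ALU/mulh.MUL ; pair
t=2 i4:sub.ALU ; RAW r3
t=3 i5,i6:st.MEM/mul.MUL ; pair
t=4 i7:mul.MUL ; no-port MUL/BR
t=5 i8:beq.BR ; tail

ISSUED = 7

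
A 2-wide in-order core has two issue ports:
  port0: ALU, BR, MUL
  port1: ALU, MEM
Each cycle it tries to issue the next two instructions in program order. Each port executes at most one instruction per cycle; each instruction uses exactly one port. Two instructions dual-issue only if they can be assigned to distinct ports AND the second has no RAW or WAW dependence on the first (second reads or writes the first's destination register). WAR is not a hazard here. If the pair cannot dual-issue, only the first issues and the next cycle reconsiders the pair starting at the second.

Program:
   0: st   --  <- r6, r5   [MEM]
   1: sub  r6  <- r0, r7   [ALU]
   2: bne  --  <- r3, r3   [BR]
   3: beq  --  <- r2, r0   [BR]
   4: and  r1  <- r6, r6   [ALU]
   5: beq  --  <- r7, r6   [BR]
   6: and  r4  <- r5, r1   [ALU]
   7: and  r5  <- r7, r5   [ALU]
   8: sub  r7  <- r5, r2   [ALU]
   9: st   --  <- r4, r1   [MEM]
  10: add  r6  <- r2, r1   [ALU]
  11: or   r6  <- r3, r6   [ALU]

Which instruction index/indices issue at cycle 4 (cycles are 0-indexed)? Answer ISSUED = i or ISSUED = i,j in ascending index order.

c0: i0,i1 st.MEM;sub.ALU  2-wide
c1: i2 bne.BR  no-port BR/BR
c2: i3,i4 beq.BR;and.ALU  2-wide
c3: i5,i6 beq.BR;and.ALU  2-wide
c4: i7 and.ALU  RAW r5
c5: i8,i9 sub.ALU;st.MEM  2-wide
c6: i10 add.ALU  RAW+WAW r6
c7: i11 or.ALU  tail

ISSUED = 7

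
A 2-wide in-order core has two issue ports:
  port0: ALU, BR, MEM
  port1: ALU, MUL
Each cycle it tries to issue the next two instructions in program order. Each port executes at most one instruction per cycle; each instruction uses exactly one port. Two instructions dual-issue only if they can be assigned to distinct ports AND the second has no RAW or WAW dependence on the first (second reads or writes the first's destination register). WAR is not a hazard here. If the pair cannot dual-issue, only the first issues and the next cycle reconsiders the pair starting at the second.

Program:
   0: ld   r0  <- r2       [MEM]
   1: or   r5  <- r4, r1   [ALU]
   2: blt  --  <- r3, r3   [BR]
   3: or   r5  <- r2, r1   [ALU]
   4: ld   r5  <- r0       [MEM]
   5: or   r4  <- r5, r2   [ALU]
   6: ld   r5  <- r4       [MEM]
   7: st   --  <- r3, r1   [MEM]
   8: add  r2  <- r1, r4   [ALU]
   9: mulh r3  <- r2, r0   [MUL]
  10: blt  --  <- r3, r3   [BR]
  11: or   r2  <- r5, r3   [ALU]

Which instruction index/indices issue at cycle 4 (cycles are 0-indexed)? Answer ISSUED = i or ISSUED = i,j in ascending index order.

#0 head=0: ld.MEM+or.ALU i0&i1 2-wide
#1 head=2: blt.BR+or.ALU i2&i3 2-wide
#2 head=4: ld.MEM i4 RAW r5
#3 head=5: or.ALU i5 RAW r4
#4 head=6: ld.MEM i6 no-port MEM/MEM
#5 head=7: st.MEM+add.ALU i7&i8 2-wide
#6 head=9: mulh.MUL i9 RAW r3
#7 head=10: blt.BR+or.ALU i10&i11 2-wide

ISSUED = 6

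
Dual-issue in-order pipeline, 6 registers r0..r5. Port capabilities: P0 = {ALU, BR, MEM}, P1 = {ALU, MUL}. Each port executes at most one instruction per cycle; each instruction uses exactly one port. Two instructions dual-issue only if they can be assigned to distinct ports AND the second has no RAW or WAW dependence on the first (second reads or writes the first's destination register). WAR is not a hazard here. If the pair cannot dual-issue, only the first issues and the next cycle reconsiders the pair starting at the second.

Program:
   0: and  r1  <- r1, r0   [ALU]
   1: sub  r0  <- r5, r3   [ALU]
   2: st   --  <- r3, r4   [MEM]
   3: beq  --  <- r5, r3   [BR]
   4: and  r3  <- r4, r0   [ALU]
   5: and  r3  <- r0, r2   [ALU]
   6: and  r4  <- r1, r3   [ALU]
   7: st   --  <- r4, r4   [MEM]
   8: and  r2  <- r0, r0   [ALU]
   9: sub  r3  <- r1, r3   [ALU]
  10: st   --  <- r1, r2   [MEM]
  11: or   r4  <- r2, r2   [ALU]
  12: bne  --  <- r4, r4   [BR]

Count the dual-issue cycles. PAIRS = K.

#0 head=0: and.ALU sub.ALU i0/i1 pair
#1 head=2: st.MEM i2 no-port MEM/BR
#2 head=3: beq.BR and.ALU i3/i4 pair
#3 head=5: and.ALU i5 RAW r3
#4 head=6: and.ALU i6 RAW r4
#5 head=7: st.MEM and.ALU i7/i8 pair
#6 head=9: sub.ALU st.MEM i9/i10 pair
#7 head=11: or.ALU i11 RAW r4
#8 head=12: bne.BR i12 tail

PAIRS = 4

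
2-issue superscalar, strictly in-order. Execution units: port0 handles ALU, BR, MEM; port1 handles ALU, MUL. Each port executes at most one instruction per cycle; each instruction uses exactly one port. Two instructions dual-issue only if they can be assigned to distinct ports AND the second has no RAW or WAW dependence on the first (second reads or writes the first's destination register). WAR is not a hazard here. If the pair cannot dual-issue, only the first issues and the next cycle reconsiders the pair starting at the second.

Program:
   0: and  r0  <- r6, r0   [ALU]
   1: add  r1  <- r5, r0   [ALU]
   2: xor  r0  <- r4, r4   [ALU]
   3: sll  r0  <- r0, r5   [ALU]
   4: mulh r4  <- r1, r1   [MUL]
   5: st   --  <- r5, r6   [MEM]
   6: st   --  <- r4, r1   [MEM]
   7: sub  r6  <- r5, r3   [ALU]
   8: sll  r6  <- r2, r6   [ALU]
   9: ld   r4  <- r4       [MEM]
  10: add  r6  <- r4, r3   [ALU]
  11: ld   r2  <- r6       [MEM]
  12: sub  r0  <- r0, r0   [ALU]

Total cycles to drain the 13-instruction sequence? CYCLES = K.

CYCLES = 8

[0] i0  and.ALU  -- RAW r0
[1] i1,i2  add.ALU/xor.ALU  -- 2-wide
[2] i3,i4  sll.ALU/mulh.MUL  -- 2-wide
[3] i5  st.MEM  -- no-port MEM/MEM
[4] i6,i7  st.MEM/sub.ALU  -- 2-wide
[5] i8,i9  sll.ALU/ld.MEM  -- 2-wide
[6] i10  add.ALU  -- RAW r6
[7] i11,i12  ld.MEM/sub.ALU  -- 2-wide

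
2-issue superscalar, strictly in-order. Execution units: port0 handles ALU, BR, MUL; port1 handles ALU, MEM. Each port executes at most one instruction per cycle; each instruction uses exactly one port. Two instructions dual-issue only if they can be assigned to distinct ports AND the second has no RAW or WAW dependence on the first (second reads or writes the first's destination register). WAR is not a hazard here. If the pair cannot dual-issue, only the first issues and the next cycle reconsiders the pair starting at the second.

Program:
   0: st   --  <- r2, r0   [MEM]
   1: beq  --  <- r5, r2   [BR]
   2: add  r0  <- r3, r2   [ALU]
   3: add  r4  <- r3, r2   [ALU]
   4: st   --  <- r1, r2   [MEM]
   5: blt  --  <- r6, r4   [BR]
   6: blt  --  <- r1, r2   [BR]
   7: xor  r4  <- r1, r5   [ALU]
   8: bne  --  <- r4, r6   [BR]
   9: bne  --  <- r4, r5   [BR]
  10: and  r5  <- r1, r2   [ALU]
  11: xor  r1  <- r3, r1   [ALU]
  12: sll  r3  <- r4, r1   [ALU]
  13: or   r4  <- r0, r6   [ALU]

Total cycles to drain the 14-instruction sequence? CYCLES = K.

  cy0 -> i0/i1 (st.MEM/beq.BR) dual
  cy1 -> i2/i3 (add.ALU/add.ALU) dual
  cy2 -> i4/i5 (st.MEM/blt.BR) dual
  cy3 -> i6/i7 (blt.BR/xor.ALU) dual
  cy4 -> i8 (bne.BR) no-port BR/BR
  cy5 -> i9/i10 (bne.BR/and.ALU) dual
  cy6 -> i11 (xor.ALU) RAW r1
  cy7 -> i12/i13 (sll.ALU/or.ALU) dual

CYCLES = 8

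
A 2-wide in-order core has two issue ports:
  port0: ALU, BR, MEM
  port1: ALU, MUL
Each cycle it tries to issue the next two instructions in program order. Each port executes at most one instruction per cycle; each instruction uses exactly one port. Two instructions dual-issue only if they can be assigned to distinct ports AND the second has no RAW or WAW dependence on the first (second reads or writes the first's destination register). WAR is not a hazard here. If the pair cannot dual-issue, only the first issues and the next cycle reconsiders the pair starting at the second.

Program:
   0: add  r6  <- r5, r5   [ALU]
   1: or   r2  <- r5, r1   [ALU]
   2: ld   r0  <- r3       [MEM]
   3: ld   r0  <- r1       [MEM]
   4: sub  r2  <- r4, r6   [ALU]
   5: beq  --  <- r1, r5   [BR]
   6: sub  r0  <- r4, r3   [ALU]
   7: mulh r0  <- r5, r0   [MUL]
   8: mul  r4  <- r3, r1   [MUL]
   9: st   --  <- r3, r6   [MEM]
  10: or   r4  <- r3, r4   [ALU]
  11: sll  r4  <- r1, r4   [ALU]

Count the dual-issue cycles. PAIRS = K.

t=0 i0+i1:add.ALU or.ALU ; dual
t=1 i2:ld.MEM ; no-port MEM/MEM
t=2 i3+i4:ld.MEM sub.ALU ; dual
t=3 i5+i6:beq.BR sub.ALU ; dual
t=4 i7:mulh.MUL ; no-port MUL/MUL
t=5 i8+i9:mul.MUL st.MEM ; dual
t=6 i10:or.ALU ; RAW+WAW r4
t=7 i11:sll.ALU ; tail

PAIRS = 4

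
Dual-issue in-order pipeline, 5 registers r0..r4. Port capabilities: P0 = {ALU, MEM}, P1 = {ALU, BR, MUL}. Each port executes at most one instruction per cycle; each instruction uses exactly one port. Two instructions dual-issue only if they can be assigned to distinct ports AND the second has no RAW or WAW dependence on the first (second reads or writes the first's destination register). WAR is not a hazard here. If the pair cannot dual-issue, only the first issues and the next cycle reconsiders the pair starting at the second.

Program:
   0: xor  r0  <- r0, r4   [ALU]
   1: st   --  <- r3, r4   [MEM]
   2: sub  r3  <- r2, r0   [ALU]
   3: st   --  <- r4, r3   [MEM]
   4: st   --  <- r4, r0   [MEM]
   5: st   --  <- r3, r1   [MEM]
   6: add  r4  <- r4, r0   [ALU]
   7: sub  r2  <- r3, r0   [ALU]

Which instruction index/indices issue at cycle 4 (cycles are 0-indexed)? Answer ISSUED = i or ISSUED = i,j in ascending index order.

ISSUED = 5,6

0. xor st @i0+i1  | 2-wide
1. sub @i2  | RAW r3
2. st @i3  | no-port MEM/MEM
3. st @i4  | no-port MEM/MEM
4. st add @i5+i6  | 2-wide
5. sub @i7  | tail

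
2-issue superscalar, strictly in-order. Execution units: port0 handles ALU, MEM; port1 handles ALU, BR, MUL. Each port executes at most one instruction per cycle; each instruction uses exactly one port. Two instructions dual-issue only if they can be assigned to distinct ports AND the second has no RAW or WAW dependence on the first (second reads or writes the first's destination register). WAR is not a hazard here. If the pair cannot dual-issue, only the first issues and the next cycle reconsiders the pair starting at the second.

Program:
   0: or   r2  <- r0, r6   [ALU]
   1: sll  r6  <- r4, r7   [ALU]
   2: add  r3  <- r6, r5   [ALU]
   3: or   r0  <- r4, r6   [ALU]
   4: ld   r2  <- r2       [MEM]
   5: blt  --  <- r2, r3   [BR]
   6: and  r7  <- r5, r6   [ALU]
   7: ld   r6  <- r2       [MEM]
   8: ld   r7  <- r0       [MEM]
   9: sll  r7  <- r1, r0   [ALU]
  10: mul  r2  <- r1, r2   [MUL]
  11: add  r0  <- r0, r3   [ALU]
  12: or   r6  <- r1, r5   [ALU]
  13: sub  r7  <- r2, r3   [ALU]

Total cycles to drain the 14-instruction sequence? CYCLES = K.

CYCLES = 9

  cy0 -> i0+i1 (or;sll) pair
  cy1 -> i2+i3 (add;or) pair
  cy2 -> i4 (ld) RAW r2
  cy3 -> i5+i6 (blt;and) pair
  cy4 -> i7 (ld) no-port MEM/MEM
  cy5 -> i8 (ld) WAW r7
  cy6 -> i9+i10 (sll;mul) pair
  cy7 -> i11+i12 (add;or) pair
  cy8 -> i13 (sub) tail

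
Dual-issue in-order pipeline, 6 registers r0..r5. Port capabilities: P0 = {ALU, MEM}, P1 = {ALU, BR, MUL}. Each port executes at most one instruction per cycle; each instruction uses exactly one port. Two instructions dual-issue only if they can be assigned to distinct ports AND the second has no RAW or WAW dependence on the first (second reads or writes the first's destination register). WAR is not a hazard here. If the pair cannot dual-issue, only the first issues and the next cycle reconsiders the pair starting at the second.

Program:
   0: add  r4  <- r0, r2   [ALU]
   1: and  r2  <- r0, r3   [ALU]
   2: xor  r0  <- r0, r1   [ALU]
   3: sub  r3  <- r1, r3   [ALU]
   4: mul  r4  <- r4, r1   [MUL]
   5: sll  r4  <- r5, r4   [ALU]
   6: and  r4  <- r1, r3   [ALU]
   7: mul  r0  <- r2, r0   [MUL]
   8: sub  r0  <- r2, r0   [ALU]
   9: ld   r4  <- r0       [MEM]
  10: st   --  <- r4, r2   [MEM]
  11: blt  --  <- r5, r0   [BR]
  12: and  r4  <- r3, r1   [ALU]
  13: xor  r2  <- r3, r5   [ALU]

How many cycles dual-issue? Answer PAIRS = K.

PAIRS = 5

  cy0 -> i0&i1 (add.ALU;and.ALU) pair
  cy1 -> i2&i3 (xor.ALU;sub.ALU) pair
  cy2 -> i4 (mul.MUL) RAW+WAW r4
  cy3 -> i5 (sll.ALU) WAW r4
  cy4 -> i6&i7 (and.ALU;mul.MUL) pair
  cy5 -> i8 (sub.ALU) RAW r0
  cy6 -> i9 (ld.MEM) no-port MEM/MEM
  cy7 -> i10&i11 (st.MEM;blt.BR) pair
  cy8 -> i12&i13 (and.ALU;xor.ALU) pair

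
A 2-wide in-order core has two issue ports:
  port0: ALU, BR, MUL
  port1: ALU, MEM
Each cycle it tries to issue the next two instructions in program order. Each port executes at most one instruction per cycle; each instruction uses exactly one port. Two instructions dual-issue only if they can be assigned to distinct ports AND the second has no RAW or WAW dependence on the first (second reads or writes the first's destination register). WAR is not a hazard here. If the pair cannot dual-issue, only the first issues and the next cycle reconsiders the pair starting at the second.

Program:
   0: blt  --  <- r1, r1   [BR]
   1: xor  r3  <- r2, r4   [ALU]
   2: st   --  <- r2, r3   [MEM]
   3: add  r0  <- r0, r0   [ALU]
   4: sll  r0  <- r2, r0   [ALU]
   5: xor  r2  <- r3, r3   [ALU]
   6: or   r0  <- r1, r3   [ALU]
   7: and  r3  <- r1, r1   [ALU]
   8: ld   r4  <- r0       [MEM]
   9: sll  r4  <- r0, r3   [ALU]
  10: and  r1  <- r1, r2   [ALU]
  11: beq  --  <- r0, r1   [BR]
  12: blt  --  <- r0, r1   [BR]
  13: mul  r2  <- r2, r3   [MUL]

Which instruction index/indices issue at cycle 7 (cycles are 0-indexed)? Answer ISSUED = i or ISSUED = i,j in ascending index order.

c0: i0+i1 blt.BR+xor.ALU  dual
c1: i2+i3 st.MEM+add.ALU  dual
c2: i4+i5 sll.ALU+xor.ALU  dual
c3: i6+i7 or.ALU+and.ALU  dual
c4: i8 ld.MEM  WAW r4
c5: i9+i10 sll.ALU+and.ALU  dual
c6: i11 beq.BR  no-port BR/BR
c7: i12 blt.BR  no-port BR/MUL
c8: i13 mul.MUL  tail

ISSUED = 12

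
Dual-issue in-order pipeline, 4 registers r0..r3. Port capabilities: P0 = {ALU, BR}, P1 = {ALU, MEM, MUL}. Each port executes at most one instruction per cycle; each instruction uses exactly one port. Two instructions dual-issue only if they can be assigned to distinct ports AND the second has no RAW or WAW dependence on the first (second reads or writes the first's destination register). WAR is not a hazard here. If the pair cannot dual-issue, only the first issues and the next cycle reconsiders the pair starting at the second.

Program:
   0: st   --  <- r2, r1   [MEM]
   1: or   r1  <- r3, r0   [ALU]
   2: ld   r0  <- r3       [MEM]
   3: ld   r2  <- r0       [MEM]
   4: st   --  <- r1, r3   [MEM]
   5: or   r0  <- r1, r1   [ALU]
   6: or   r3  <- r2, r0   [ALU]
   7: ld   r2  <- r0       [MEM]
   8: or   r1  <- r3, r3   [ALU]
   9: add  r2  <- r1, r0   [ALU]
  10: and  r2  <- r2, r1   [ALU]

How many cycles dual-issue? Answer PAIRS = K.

PAIRS = 3

  cy0 -> i0/i1 (st.MEM+or.ALU) dual
  cy1 -> i2 (ld.MEM) no-port MEM/MEM
  cy2 -> i3 (ld.MEM) no-port MEM/MEM
  cy3 -> i4/i5 (st.MEM+or.ALU) dual
  cy4 -> i6/i7 (or.ALU+ld.MEM) dual
  cy5 -> i8 (or.ALU) RAW r1
  cy6 -> i9 (add.ALU) RAW+WAW r2
  cy7 -> i10 (and.ALU) tail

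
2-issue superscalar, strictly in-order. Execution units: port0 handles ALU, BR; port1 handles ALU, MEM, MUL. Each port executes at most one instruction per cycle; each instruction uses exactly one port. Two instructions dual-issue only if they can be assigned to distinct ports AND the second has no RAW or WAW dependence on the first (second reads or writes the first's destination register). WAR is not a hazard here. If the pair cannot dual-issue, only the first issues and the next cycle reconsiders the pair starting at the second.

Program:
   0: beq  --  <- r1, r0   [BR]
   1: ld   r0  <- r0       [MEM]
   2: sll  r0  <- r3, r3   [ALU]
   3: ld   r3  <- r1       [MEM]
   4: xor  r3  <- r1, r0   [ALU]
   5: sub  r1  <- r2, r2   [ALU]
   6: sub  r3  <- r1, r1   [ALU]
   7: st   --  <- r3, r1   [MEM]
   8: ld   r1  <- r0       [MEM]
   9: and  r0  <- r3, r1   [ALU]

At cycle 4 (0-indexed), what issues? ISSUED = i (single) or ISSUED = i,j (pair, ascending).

#0 head=0: beq.BR/ld.MEM i0+i1 dual
#1 head=2: sll.ALU/ld.MEM i2+i3 dual
#2 head=4: xor.ALU/sub.ALU i4+i5 dual
#3 head=6: sub.ALU i6 RAW r3
#4 head=7: st.MEM i7 no-port MEM/MEM
#5 head=8: ld.MEM i8 RAW r1
#6 head=9: and.ALU i9 tail

ISSUED = 7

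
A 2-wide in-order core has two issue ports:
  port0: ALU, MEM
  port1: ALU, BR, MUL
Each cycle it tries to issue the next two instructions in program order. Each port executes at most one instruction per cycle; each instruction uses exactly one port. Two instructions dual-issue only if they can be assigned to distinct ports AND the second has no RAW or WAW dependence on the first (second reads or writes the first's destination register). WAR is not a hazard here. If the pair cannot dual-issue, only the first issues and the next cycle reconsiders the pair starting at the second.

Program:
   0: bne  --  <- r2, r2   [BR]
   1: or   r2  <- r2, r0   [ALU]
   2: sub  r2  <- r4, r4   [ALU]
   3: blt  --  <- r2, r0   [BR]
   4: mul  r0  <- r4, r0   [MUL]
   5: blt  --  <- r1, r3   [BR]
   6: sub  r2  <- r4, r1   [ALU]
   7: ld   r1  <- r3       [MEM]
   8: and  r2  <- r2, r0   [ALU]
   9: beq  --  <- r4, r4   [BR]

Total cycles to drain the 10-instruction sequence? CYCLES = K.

CYCLES = 7

  cy0 -> i0/i1 (bne or) pair
  cy1 -> i2 (sub) RAW r2
  cy2 -> i3 (blt) no-port BR/MUL
  cy3 -> i4 (mul) no-port MUL/BR
  cy4 -> i5/i6 (blt sub) pair
  cy5 -> i7/i8 (ld and) pair
  cy6 -> i9 (beq) tail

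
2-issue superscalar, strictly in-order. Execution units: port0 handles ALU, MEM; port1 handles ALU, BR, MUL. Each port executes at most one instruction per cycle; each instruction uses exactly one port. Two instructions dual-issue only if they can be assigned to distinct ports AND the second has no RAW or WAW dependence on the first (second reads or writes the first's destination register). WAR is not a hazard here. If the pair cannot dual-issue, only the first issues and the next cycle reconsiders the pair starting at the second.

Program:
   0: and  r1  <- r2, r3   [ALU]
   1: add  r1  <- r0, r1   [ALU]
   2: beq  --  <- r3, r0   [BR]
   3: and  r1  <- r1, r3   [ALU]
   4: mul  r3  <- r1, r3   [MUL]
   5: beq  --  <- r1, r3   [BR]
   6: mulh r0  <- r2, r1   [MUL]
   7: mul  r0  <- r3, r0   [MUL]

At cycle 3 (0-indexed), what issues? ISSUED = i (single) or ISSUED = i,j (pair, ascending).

c0: i0 and.ALU  RAW+WAW r1
c1: i1&i2 add.ALU;beq.BR  2-wide
c2: i3 and.ALU  RAW r1
c3: i4 mul.MUL  no-port MUL/BR
c4: i5 beq.BR  no-port BR/MUL
c5: i6 mulh.MUL  no-port MUL/MUL
c6: i7 mul.MUL  tail

ISSUED = 4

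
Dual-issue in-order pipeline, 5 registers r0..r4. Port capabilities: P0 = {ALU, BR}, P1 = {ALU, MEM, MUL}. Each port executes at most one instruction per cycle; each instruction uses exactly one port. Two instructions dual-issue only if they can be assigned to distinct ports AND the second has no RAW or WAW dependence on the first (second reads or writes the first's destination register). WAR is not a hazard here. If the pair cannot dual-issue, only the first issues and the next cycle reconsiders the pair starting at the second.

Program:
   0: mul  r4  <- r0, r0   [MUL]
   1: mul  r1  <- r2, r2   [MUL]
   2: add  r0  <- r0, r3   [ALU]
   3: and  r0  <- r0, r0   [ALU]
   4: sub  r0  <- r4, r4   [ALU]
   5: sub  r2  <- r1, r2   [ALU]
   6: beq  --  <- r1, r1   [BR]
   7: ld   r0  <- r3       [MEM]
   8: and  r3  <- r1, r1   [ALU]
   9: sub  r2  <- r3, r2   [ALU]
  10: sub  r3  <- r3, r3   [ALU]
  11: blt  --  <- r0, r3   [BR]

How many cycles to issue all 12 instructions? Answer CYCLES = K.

t=0 i0:mul.MUL ; no-port MUL/MUL
t=1 i1,i2:mul.MUL;add.ALU ; 2-wide
t=2 i3:and.ALU ; WAW r0
t=3 i4,i5:sub.ALU;sub.ALU ; 2-wide
t=4 i6,i7:beq.BR;ld.MEM ; 2-wide
t=5 i8:and.ALU ; RAW r3
t=6 i9,i10:sub.ALU;sub.ALU ; 2-wide
t=7 i11:blt.BR ; tail

CYCLES = 8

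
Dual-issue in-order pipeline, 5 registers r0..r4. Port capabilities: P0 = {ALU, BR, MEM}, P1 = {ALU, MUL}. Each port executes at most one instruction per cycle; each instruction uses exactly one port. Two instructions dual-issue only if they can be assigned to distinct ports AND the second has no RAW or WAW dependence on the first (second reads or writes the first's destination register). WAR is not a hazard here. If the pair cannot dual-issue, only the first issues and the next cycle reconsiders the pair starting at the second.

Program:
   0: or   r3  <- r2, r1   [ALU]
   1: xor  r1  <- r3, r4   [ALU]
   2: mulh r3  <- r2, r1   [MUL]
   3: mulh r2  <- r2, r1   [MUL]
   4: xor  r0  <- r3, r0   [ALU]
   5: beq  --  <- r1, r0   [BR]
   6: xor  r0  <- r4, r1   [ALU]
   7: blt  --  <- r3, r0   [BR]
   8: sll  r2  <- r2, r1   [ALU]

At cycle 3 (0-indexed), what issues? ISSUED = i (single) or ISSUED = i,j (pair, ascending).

#0 head=0: or.ALU i0 RAW r3
#1 head=1: xor.ALU i1 RAW r1
#2 head=2: mulh.MUL i2 no-port MUL/MUL
#3 head=3: mulh.MUL/xor.ALU i3,i4 2-wide
#4 head=5: beq.BR/xor.ALU i5,i6 2-wide
#5 head=7: blt.BR/sll.ALU i7,i8 2-wide

ISSUED = 3,4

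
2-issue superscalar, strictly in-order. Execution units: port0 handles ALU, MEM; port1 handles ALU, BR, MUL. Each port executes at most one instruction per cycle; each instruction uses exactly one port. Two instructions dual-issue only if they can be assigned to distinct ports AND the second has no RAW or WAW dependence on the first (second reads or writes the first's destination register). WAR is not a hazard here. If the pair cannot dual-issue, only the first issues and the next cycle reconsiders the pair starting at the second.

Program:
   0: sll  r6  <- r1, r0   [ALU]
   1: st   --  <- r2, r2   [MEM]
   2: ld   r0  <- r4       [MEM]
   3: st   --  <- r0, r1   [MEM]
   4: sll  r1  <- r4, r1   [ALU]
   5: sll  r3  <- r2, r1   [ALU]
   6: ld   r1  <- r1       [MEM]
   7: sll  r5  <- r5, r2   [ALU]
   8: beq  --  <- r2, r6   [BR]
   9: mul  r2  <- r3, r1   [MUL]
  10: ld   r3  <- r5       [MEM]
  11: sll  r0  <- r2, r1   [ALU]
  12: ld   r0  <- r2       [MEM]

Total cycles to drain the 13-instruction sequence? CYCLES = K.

#0 head=0: sll;st i0/i1 2-wide
#1 head=2: ld i2 no-port MEM/MEM
#2 head=3: st;sll i3/i4 2-wide
#3 head=5: sll;ld i5/i6 2-wide
#4 head=7: sll;beq i7/i8 2-wide
#5 head=9: mul;ld i9/i10 2-wide
#6 head=11: sll i11 WAW r0
#7 head=12: ld i12 tail

CYCLES = 8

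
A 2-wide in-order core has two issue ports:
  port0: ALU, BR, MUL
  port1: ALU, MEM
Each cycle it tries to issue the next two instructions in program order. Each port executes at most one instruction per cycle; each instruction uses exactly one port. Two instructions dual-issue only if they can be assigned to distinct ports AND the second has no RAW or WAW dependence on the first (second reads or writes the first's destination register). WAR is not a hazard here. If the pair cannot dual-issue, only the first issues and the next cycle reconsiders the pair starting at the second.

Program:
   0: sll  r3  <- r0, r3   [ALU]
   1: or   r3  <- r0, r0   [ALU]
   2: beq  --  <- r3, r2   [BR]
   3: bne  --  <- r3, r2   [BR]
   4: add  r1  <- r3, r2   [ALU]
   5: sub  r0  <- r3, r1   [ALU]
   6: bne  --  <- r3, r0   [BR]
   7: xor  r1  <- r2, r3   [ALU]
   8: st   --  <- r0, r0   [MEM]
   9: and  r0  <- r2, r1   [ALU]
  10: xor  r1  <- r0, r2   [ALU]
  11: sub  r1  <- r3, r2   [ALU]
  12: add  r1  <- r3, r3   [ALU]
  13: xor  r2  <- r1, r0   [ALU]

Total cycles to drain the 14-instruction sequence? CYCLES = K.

CYCLES = 11

  cy0 -> i0 (sll.ALU) WAW r3
  cy1 -> i1 (or.ALU) RAW r3
  cy2 -> i2 (beq.BR) no-port BR/BR
  cy3 -> i3/i4 (bne.BR;add.ALU) dual
  cy4 -> i5 (sub.ALU) RAW r0
  cy5 -> i6/i7 (bne.BR;xor.ALU) dual
  cy6 -> i8/i9 (st.MEM;and.ALU) dual
  cy7 -> i10 (xor.ALU) WAW r1
  cy8 -> i11 (sub.ALU) WAW r1
  cy9 -> i12 (add.ALU) RAW r1
  cy10 -> i13 (xor.ALU) tail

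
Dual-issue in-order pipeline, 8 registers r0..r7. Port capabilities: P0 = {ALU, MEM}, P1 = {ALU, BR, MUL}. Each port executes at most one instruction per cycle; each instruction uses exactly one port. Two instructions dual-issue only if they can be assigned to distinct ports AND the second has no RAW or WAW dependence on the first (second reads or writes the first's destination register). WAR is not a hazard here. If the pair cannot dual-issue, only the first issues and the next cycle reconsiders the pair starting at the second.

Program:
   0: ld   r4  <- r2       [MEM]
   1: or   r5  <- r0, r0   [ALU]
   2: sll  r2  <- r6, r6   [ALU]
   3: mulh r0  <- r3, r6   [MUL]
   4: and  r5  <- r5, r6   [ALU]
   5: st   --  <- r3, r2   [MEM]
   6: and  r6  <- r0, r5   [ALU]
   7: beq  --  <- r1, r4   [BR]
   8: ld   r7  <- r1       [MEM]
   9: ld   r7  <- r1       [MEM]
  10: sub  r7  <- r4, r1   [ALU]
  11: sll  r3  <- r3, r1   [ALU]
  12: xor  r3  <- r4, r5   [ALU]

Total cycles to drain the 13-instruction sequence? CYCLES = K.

0. ld.MEM;or.ALU @i0&i1  | dual
1. sll.ALU;mulh.MUL @i2&i3  | dual
2. and.ALU;st.MEM @i4&i5  | dual
3. and.ALU;beq.BR @i6&i7  | dual
4. ld.MEM @i8  | no-port MEM/MEM
5. ld.MEM @i9  | WAW r7
6. sub.ALU;sll.ALU @i10&i11  | dual
7. xor.ALU @i12  | tail

CYCLES = 8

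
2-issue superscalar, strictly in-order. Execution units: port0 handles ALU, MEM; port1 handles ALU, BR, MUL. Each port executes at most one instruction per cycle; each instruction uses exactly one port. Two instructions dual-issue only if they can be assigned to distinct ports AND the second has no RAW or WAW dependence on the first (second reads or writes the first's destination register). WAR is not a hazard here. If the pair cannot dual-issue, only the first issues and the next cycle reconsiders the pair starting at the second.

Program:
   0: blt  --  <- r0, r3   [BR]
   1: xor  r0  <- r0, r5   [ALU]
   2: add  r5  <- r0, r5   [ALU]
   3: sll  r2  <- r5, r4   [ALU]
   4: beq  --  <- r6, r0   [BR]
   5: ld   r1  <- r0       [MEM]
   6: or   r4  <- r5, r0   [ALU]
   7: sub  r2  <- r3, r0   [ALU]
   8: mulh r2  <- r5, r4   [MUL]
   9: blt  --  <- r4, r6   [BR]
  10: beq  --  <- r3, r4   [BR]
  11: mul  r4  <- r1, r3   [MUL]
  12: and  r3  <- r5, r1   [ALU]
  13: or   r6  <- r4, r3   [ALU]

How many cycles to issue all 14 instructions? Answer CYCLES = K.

CYCLES = 10

c0: i0/i1 blt;xor  pair
c1: i2 add  RAW r5
c2: i3/i4 sll;beq  pair
c3: i5/i6 ld;or  pair
c4: i7 sub  WAW r2
c5: i8 mulh  no-port MUL/BR
c6: i9 blt  no-port BR/BR
c7: i10 beq  no-port BR/MUL
c8: i11/i12 mul;and  pair
c9: i13 or  tail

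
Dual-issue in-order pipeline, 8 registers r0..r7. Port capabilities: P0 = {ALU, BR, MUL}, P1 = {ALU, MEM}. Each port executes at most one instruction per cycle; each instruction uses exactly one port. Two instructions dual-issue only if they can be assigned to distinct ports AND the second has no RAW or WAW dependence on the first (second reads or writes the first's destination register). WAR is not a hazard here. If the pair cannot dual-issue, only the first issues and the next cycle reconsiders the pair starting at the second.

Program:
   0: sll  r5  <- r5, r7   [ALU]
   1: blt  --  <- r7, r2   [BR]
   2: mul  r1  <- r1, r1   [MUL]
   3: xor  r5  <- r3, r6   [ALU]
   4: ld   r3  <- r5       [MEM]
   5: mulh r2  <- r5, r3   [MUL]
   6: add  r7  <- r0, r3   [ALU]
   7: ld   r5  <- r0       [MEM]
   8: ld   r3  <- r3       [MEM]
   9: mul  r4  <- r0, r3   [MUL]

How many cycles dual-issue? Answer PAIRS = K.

PAIRS = 3

#0 head=0: sll+blt i0&i1 2-wide
#1 head=2: mul+xor i2&i3 2-wide
#2 head=4: ld i4 RAW r3
#3 head=5: mulh+add i5&i6 2-wide
#4 head=7: ld i7 no-port MEM/MEM
#5 head=8: ld i8 RAW r3
#6 head=9: mul i9 tail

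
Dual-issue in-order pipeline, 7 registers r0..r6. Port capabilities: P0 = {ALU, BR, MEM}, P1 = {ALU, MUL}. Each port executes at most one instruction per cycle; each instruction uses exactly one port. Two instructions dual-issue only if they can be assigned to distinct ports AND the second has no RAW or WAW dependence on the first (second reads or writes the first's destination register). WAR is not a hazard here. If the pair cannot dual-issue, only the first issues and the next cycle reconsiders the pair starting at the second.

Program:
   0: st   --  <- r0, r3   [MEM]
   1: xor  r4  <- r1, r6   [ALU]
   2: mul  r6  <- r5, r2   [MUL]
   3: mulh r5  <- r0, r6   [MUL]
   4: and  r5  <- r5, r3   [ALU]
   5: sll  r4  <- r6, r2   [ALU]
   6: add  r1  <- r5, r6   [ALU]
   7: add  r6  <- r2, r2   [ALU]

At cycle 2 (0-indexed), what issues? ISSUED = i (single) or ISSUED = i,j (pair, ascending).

t=0 i0/i1:st xor ; dual
t=1 i2:mul ; no-port MUL/MUL
t=2 i3:mulh ; RAW+WAW r5
t=3 i4/i5:and sll ; dual
t=4 i6/i7:add add ; dual

ISSUED = 3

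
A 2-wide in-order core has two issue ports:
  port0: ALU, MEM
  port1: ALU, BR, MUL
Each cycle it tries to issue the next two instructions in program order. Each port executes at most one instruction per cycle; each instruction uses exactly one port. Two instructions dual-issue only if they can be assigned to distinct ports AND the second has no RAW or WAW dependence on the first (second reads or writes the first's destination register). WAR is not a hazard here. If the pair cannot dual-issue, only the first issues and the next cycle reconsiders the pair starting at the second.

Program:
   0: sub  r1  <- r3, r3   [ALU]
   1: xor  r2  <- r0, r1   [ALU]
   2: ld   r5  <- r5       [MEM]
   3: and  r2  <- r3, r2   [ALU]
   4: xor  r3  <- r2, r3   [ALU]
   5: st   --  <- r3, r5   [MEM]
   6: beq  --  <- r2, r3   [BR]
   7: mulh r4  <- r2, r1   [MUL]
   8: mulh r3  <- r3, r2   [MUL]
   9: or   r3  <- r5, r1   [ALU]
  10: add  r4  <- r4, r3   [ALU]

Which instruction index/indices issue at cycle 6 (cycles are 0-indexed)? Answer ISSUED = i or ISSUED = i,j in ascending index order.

  cy0 -> i0 (sub.ALU) RAW r1
  cy1 -> i1/i2 (xor.ALU+ld.MEM) pair
  cy2 -> i3 (and.ALU) RAW r2
  cy3 -> i4 (xor.ALU) RAW r3
  cy4 -> i5/i6 (st.MEM+beq.BR) pair
  cy5 -> i7 (mulh.MUL) no-port MUL/MUL
  cy6 -> i8 (mulh.MUL) WAW r3
  cy7 -> i9 (or.ALU) RAW r3
  cy8 -> i10 (add.ALU) tail

ISSUED = 8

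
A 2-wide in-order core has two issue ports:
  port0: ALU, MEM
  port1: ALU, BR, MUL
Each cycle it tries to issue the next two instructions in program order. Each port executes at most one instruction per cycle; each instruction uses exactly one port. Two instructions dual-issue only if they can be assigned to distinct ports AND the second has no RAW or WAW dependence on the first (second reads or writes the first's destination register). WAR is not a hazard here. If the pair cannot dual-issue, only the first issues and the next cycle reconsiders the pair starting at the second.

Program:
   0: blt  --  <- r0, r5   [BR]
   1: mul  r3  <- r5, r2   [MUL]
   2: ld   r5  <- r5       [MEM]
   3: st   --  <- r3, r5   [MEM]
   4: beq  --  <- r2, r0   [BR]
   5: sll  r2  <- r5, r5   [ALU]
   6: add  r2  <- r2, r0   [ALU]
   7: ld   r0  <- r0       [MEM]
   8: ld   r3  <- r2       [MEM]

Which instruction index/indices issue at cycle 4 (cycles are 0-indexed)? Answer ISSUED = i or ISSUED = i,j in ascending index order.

#0 head=0: blt.BR i0 no-port BR/MUL
#1 head=1: mul.MUL;ld.MEM i1+i2 dual
#2 head=3: st.MEM;beq.BR i3+i4 dual
#3 head=5: sll.ALU i5 RAW+WAW r2
#4 head=6: add.ALU;ld.MEM i6+i7 dual
#5 head=8: ld.MEM i8 tail

ISSUED = 6,7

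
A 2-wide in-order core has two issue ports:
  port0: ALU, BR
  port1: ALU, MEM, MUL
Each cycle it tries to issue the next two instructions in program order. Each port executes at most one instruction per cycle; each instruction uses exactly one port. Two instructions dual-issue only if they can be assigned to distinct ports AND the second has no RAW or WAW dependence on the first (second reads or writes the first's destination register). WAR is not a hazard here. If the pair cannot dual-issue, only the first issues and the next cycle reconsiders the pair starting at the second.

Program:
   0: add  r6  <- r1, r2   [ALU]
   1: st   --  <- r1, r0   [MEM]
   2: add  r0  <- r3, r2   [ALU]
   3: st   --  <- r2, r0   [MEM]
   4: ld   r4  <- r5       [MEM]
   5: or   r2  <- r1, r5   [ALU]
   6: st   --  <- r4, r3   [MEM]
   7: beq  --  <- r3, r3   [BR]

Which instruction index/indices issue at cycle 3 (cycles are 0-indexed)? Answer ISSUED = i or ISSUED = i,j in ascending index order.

ISSUED = 4,5

0. add.ALU;st.MEM @i0+i1  | dual
1. add.ALU @i2  | RAW r0
2. st.MEM @i3  | no-port MEM/MEM
3. ld.MEM;or.ALU @i4+i5  | dual
4. st.MEM;beq.BR @i6+i7  | dual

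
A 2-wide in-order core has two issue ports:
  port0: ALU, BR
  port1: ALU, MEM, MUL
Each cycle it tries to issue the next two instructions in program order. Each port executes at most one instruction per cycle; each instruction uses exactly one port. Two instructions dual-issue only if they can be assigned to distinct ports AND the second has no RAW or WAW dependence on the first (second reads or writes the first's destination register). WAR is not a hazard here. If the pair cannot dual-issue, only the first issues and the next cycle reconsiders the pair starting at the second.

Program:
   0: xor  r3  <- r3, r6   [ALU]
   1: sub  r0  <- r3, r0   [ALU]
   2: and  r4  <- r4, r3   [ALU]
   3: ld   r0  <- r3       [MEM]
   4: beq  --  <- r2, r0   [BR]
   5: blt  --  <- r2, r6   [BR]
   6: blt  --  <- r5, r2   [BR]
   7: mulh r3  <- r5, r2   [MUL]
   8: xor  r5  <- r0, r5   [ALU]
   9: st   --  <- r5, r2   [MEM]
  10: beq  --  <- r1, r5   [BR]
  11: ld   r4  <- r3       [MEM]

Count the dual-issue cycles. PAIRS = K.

c0: i0 xor.ALU  RAW r3
c1: i1,i2 sub.ALU;and.ALU  dual
c2: i3 ld.MEM  RAW r0
c3: i4 beq.BR  no-port BR/BR
c4: i5 blt.BR  no-port BR/BR
c5: i6,i7 blt.BR;mulh.MUL  dual
c6: i8 xor.ALU  RAW r5
c7: i9,i10 st.MEM;beq.BR  dual
c8: i11 ld.MEM  tail

PAIRS = 3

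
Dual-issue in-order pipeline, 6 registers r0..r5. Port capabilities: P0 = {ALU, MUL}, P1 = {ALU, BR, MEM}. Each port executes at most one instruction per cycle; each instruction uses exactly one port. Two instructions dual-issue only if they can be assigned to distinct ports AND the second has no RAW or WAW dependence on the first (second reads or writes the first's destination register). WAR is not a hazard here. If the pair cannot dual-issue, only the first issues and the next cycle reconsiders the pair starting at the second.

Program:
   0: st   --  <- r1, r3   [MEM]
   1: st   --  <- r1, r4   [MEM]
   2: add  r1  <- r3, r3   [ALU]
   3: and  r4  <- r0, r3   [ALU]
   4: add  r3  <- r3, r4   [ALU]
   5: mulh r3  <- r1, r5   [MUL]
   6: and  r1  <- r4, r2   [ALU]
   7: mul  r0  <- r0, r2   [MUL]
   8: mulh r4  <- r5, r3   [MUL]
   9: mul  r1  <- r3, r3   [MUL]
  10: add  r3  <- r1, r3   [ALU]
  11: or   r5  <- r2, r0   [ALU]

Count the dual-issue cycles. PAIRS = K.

PAIRS = 3

#0 head=0: st.MEM i0 no-port MEM/MEM
#1 head=1: st.MEM/add.ALU i1&i2 dual
#2 head=3: and.ALU i3 RAW r4
#3 head=4: add.ALU i4 WAW r3
#4 head=5: mulh.MUL/and.ALU i5&i6 dual
#5 head=7: mul.MUL i7 no-port MUL/MUL
#6 head=8: mulh.MUL i8 no-port MUL/MUL
#7 head=9: mul.MUL i9 RAW r1
#8 head=10: add.ALU/or.ALU i10&i11 dual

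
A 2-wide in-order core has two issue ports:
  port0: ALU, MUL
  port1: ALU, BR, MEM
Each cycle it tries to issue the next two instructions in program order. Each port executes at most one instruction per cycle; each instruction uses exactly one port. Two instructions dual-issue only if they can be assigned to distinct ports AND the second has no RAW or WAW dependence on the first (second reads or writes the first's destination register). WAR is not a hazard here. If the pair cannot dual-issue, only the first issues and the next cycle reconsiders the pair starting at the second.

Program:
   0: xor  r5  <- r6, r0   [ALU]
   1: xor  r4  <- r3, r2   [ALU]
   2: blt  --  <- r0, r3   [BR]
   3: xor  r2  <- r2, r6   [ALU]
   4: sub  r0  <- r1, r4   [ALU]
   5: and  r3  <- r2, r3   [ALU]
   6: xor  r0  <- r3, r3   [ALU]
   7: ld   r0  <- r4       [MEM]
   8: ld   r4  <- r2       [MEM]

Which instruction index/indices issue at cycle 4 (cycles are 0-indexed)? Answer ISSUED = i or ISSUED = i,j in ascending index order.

t=0 i0+i1:xor.ALU+xor.ALU ; pair
t=1 i2+i3:blt.BR+xor.ALU ; pair
t=2 i4+i5:sub.ALU+and.ALU ; pair
t=3 i6:xor.ALU ; WAW r0
t=4 i7:ld.MEM ; no-port MEM/MEM
t=5 i8:ld.MEM ; tail

ISSUED = 7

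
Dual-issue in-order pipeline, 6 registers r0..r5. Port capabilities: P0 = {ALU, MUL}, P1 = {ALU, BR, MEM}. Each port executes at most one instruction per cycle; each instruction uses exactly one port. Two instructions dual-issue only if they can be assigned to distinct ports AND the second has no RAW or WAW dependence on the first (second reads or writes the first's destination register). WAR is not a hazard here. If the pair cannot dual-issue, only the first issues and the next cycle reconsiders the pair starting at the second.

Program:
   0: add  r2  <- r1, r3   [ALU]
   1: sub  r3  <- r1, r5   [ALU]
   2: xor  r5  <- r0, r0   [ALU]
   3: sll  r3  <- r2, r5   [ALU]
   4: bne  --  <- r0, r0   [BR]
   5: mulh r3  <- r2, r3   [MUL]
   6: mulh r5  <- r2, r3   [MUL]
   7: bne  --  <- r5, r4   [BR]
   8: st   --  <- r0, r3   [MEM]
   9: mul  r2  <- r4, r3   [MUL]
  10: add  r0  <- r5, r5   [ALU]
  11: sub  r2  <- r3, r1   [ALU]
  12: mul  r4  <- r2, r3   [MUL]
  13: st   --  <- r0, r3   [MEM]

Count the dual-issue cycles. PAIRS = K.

0. add.ALU/sub.ALU @i0+i1  | dual
1. xor.ALU @i2  | RAW r5
2. sll.ALU/bne.BR @i3+i4  | dual
3. mulh.MUL @i5  | no-port MUL/MUL
4. mulh.MUL @i6  | RAW r5
5. bne.BR @i7  | no-port BR/MEM
6. st.MEM/mul.MUL @i8+i9  | dual
7. add.ALU/sub.ALU @i10+i11  | dual
8. mul.MUL/st.MEM @i12+i13  | dual

PAIRS = 5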